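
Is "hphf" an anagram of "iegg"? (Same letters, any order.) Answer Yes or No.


String 1: 'iegg' -> sorted: 'eggi'
String 2: 'hphf' -> sorted: 'fhhp'
Compare sorted forms: 'eggi' != 'fhhp'
Anagram: No


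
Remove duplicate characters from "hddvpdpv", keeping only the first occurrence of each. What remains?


Input: 'hddvpdpv'
Operation: keep first occurrence of each character
Scan: s[0]='h' new -> keep; s[1]='d' new -> keep; s[2]='d' seen -> skip; s[3]='v' new -> keep; s[4]='p' new -> keep; s[5]='d' seen -> skip; s[6]='p' seen -> skip; s[7]='v' seen -> skip
Result: hdvp


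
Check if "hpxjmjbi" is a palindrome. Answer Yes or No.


Input string: 'hpxjmjbi'
Reversed: 'ibjmjxph'
Compare pairs: s[0]='h' vs s[7]='i' (mismatch), s[1]='p' vs s[6]='b' (mismatch), s[2]='x' vs s[5]='j' (mismatch), s[3]='j' vs s[4]='m' (mismatch)
Palindrome: No


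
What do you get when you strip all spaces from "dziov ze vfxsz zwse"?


Input string: 'dziov ze vfxsz zwse'
Operation: remove all spaces
Words: 'dziov', 'ze', 'vfxsz', 'zwse'
Join without spaces: dziovzevfxszzwse


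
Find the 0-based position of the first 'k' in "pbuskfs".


Input string: 'pbuskfs'
Target: 'k'
Scanning left to right: s[0]='p', s[1]='b', s[2]='u', s[3]='s', s[4]='k'
First match at index: 4


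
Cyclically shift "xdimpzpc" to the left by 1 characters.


Input: 'xdimpzpc', shift = 1
Operation: split at index 1 and swap parts
Front part s[0:1] = 'x'
Back part s[1:] = 'dimpzpc'
Rotated = back + front = 'dimpzpc' + 'x'
Result: dimpzpcx


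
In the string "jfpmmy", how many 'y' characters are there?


Input string: 'jfpmmy'
Target character: 'y'
Scan each position: s[5]='y'
Matches found at indices: 5
Total: 1


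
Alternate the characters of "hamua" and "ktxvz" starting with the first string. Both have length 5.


String 1: 'hamua'
String 2: 'ktxvz'
Operation: alternate characters
Pairs: 'h'+'k', 'a'+'t', 'm'+'x', 'u'+'v', 'a'+'z'
Result: hkatmxuvaz


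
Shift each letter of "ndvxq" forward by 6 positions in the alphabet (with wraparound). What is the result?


Input: 'ndvxq', shift = 6
Operation: for each letter, (position + 6) mod 26
Mapping: 'n'(13+6=19)->'t', 'd'(3+6=9)->'j', 'v'(21+6=27, 27 mod 26=1)->'b', 'x'(23+6=29, 29 mod 26=3)->'d', 'q'(16+6=22)->'w'
Result: tjbdw


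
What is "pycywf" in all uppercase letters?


Input string: 'pycywf'
Operation: convert each letter to uppercase
Mapping: 'p'->'P', 'y'->'Y', 'c'->'C', 'y'->'Y', 'w'->'W', 'f'->'F'
Result: PYCYWF


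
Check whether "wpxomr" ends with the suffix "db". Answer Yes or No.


Input string: 'wpxomr'
Suffix to check: 'db'
Last 2 characters of input: 'mr'
Match: False
Result: No


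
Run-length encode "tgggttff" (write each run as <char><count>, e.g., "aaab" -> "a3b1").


Input: 'tgggttff'
Operation: identify consecutive runs
Runs: 't' -> t1, 'ggg' -> g3, 'tt' -> t2, 'ff' -> f2
Encoded: t1g3t2f2


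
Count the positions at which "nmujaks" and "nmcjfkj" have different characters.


String 1: 'nmujaks'
String 2: 'nmcjfkj'
Compare each position: pos 0: 'n'=='n', pos 1: 'm'=='m', pos 2: 'u'!='c', pos 3: 'j'=='j', pos 4: 'a'!='f', pos 5: 'k'=='k', pos 6: 's'!='j'
Differing positions: 3
Hamming distance: 3


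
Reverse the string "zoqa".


Input string: 'zoqa'
Operation: reverse character order
Original order: 'z' -> 'o' -> 'q' -> 'a'
Reversed order: 'a' -> 'q' -> 'o' -> 'z'
Result: aqoz


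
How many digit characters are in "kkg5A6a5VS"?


Input string: 'kkg5A6a5VS'
Operation: count digit characters (0-9)
Scan: 'k', 'k', 'g', '5'(digit), 'A', '6'(digit), 'a', '5'(digit), 'V', 'S'
Digits found: 3
Result: 3


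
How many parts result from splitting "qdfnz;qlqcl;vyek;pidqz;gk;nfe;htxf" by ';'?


Input string: 'qdfnz;qlqcl;vyek;pidqz;gk;nfe;htxf'
Delimiter: ';'
Split result: 'qdfnz', 'qlqcl', 'vyek', 'pidqz', 'gk', 'nfe', 'htxf'
Number of parts: 7


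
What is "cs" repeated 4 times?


Input string: 'cs'
Operation: repeat 4 times
Concatenation: 'cs' + 'cs' + 'cs' + 'cs'
Result: cscscscs


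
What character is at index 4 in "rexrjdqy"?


Input string: 'rexrjdqy'
Operation: get character at index 4
Index mapping: s[0]='r', s[1]='e', s[2]='x', s[3]='r', s[4]='j'
Result: 'j'


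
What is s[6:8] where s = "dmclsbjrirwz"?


Input string: 'dmclsbjrirwz'
Operation: slice [6:8]
Extract characters: s[6]='j', s[7]='r'
Result: jr


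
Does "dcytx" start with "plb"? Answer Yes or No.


Input string: 'dcytx'
Prefix to check: 'plb'
First 3 characters of input: 'dcy'
Match: False
Result: No


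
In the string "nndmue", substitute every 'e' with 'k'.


Input string: 'nndmue'
Operation: replace 'e' with 'k'
Positions of 'e': 5
After replacement: nndmuk


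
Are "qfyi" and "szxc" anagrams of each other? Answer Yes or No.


String 1: 'qfyi' -> sorted: 'fiqy'
String 2: 'szxc' -> sorted: 'csxz'
Compare sorted forms: 'fiqy' != 'csxz'
Anagram: No


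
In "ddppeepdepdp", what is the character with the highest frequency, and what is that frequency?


Input: 'ddppeepdepdp'
Operation: tally each character
Counts: 'd':4, 'e':3, 'p':5
Maximum: 'p' appears 5 times


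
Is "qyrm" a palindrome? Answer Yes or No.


Input string: 'qyrm'
Reversed: 'mryq'
Compare pairs: s[0]='q' vs s[3]='m' (mismatch), s[1]='y' vs s[2]='r' (mismatch)
Palindrome: No


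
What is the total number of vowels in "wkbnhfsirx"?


Input string: 'wkbnhfsirx'
Operation: count vowels (a, e, i, o, u)
Scan: s[0]='w', s[1]='k', s[2]='b', s[3]='n', s[4]='h', s[5]='f', s[6]='s', s[7]='i' (vowel), s[8]='r', s[9]='x'
Vowels found: 1
Result: 1


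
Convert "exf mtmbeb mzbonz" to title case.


Input string: 'exf mtmbeb mzbonz'
Operation: capitalize first letter of each word
Word transformations: 'exf'->'Exf', 'mtmbeb'->'Mtmbeb', 'mzbonz'->'Mzbonz'
Result: Exf Mtmbeb Mzbonz


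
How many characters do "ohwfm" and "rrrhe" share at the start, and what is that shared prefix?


String 1: 'ohwfm'
String 2: 'rrrhe'
Compare position by position:
pos 0: 'o' vs 'r' differ -> stop
Longest common prefix: "" (length 0)


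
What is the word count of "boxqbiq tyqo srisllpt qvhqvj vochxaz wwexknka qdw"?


Input string: 'boxqbiq tyqo srisllpt qvhqvj vochxaz wwexknka qdw'
Operation: split by spaces
Words found: 'boxqbiq', 'tyqo', 'srisllpt', 'qvhqvj', 'vochxaz', 'wwexknka', 'qdw'
Word count: 7


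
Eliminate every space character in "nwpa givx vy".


Input string: 'nwpa givx vy'
Operation: remove all spaces
Words: 'nwpa', 'givx', 'vy'
Join without spaces: nwpagivxvy


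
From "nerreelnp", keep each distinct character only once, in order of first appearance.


Input: 'nerreelnp'
Operation: keep first occurrence of each character
Scan: s[0]='n' new -> keep; s[1]='e' new -> keep; s[2]='r' new -> keep; s[3]='r' seen -> skip; s[4]='e' seen -> skip; s[5]='e' seen -> skip; s[6]='l' new -> keep; s[7]='n' seen -> skip; s[8]='p' new -> keep
Result: nerlp


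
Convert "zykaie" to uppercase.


Input string: 'zykaie'
Operation: convert each letter to uppercase
Mapping: 'z'->'Z', 'y'->'Y', 'k'->'K', 'a'->'A', 'i'->'I', 'e'->'E'
Result: ZYKAIE


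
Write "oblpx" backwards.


Input string: 'oblpx'
Operation: reverse character order
Original order: 'o' -> 'b' -> 'l' -> 'p' -> 'x'
Reversed order: 'x' -> 'p' -> 'l' -> 'b' -> 'o'
Result: xplbo


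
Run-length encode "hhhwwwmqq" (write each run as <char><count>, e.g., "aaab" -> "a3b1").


Input: 'hhhwwwmqq'
Operation: identify consecutive runs
Runs: 'hhh' -> h3, 'www' -> w3, 'm' -> m1, 'qq' -> q2
Encoded: h3w3m1q2


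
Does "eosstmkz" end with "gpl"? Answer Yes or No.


Input string: 'eosstmkz'
Suffix to check: 'gpl'
Last 3 characters of input: 'mkz'
Match: False
Result: No


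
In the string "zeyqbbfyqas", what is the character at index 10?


Input string: 'zeyqbbfyqas'
Operation: get character at index 10
Index mapping: s[0]='z', s[1]='e', s[2]='y', s[3]='q', s[4]='b', s[5]='b', s[6]='f', s[7]='y', s[8]='q', s[9]='a', s[10]='s'
Result: 's'


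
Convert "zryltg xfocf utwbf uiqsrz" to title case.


Input string: 'zryltg xfocf utwbf uiqsrz'
Operation: capitalize first letter of each word
Word transformations: 'zryltg'->'Zryltg', 'xfocf'->'Xfocf', 'utwbf'->'Utwbf', 'uiqsrz'->'Uiqsrz'
Result: Zryltg Xfocf Utwbf Uiqsrz


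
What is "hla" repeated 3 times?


Input string: 'hla'
Operation: repeat 3 times
Concatenation: 'hla' + 'hla' + 'hla'
Result: hlahlahla


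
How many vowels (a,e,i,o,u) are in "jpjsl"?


Input string: 'jpjsl'
Operation: count vowels (a, e, i, o, u)
Scan: s[0]='j', s[1]='p', s[2]='j', s[3]='s', s[4]='l'
Vowels found: 0
Result: 0


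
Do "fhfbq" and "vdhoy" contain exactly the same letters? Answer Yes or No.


String 1: 'fhfbq' -> sorted: 'bffhq'
String 2: 'vdhoy' -> sorted: 'dhovy'
Compare sorted forms: 'bffhq' != 'dhovy'
Anagram: No


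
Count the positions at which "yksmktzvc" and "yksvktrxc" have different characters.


String 1: 'yksmktzvc'
String 2: 'yksvktrxc'
Compare each position: pos 0: 'y'=='y', pos 1: 'k'=='k', pos 2: 's'=='s', pos 3: 'm'!='v', pos 4: 'k'=='k', pos 5: 't'=='t', pos 6: 'z'!='r', pos 7: 'v'!='x', pos 8: 'c'=='c'
Differing positions: 3
Hamming distance: 3


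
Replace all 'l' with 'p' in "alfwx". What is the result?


Input string: 'alfwx'
Operation: replace 'l' with 'p'
Positions of 'l': 1
After replacement: apfwx


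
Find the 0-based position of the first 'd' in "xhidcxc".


Input string: 'xhidcxc'
Target: 'd'
Scanning left to right: s[0]='x', s[1]='h', s[2]='i', s[3]='d'
First match at index: 3


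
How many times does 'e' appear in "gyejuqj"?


Input string: 'gyejuqj'
Target character: 'e'
Scan each position: s[2]='e'
Matches found at indices: 2
Total: 1


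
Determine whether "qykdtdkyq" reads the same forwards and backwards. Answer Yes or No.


Input string: 'qykdtdkyq'
Reversed: 'qykdtdkyq'
Compare pairs: s[0]='q' vs s[8]='q' (match), s[1]='y' vs s[7]='y' (match), s[2]='k' vs s[6]='k' (match), s[3]='d' vs s[5]='d' (match)
Palindrome: Yes


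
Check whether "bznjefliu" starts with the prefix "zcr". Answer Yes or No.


Input string: 'bznjefliu'
Prefix to check: 'zcr'
First 3 characters of input: 'bzn'
Match: False
Result: No


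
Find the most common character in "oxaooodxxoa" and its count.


Input: 'oxaooodxxoa'
Operation: tally each character
Counts: 'a':2, 'd':1, 'o':5, 'x':3
Maximum: 'o' appears 5 times


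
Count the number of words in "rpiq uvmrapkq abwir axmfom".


Input string: 'rpiq uvmrapkq abwir axmfom'
Operation: split by spaces
Words found: 'rpiq', 'uvmrapkq', 'abwir', 'axmfom'
Word count: 4


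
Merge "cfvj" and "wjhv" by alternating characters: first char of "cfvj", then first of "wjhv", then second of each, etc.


String 1: 'cfvj'
String 2: 'wjhv'
Operation: alternate characters
Pairs: 'c'+'w', 'f'+'j', 'v'+'h', 'j'+'v'
Result: cwfjvhjv


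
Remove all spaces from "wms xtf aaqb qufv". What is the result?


Input string: 'wms xtf aaqb qufv'
Operation: remove all spaces
Words: 'wms', 'xtf', 'aaqb', 'qufv'
Join without spaces: wmsxtfaaqbqufv


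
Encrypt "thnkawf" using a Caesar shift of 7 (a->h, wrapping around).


Input: 'thnkawf', shift = 7
Operation: for each letter, (position + 7) mod 26
Mapping: 't'(19+7=26, 26 mod 26=0)->'a', 'h'(7+7=14)->'o', 'n'(13+7=20)->'u', 'k'(10+7=17)->'r', 'a'(0+7=7)->'h', 'w'(22+7=29, 29 mod 26=3)->'d', 'f'(5+7=12)->'m'
Result: aourhdm


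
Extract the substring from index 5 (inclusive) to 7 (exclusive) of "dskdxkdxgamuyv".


Input string: 'dskdxkdxgamuyv'
Operation: slice [5:7]
Extract characters: s[5]='k', s[6]='d'
Result: kd


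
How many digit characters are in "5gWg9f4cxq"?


Input string: '5gWg9f4cxq'
Operation: count digit characters (0-9)
Scan: '5'(digit), 'g', 'W', 'g', '9'(digit), 'f', '4'(digit), 'c', 'x', 'q'
Digits found: 3
Result: 3


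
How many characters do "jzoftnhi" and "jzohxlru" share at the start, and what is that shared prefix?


String 1: 'jzoftnhi'
String 2: 'jzohxlru'
Compare position by position:
pos 0: 'j' vs 'j' match
pos 1: 'z' vs 'z' match
pos 2: 'o' vs 'o' match
pos 3: 'f' vs 'h' differ -> stop
Longest common prefix: "jzo" (length 3)


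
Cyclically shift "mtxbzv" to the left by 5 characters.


Input: 'mtxbzv', shift = 5
Operation: split at index 5 and swap parts
Front part s[0:5] = 'mtxbz'
Back part s[5:] = 'v'
Rotated = back + front = 'v' + 'mtxbz'
Result: vmtxbz


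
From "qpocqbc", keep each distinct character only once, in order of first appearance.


Input: 'qpocqbc'
Operation: keep first occurrence of each character
Scan: s[0]='q' new -> keep; s[1]='p' new -> keep; s[2]='o' new -> keep; s[3]='c' new -> keep; s[4]='q' seen -> skip; s[5]='b' new -> keep; s[6]='c' seen -> skip
Result: qpocb


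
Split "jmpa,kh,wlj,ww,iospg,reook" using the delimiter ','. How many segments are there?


Input string: 'jmpa,kh,wlj,ww,iospg,reook'
Delimiter: ','
Split result: 'jmpa', 'kh', 'wlj', 'ww', 'iospg', 'reook'
Number of parts: 6


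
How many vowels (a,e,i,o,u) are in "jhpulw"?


Input string: 'jhpulw'
Operation: count vowels (a, e, i, o, u)
Scan: s[0]='j', s[1]='h', s[2]='p', s[3]='u' (vowel), s[4]='l', s[5]='w'
Vowels found: 1
Result: 1


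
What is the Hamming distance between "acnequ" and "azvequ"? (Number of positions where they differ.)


String 1: 'acnequ'
String 2: 'azvequ'
Compare each position: pos 0: 'a'=='a', pos 1: 'c'!='z', pos 2: 'n'!='v', pos 3: 'e'=='e', pos 4: 'q'=='q', pos 5: 'u'=='u'
Differing positions: 2
Hamming distance: 2


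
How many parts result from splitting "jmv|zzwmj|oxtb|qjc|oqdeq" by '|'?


Input string: 'jmv|zzwmj|oxtb|qjc|oqdeq'
Delimiter: '|'
Split result: 'jmv', 'zzwmj', 'oxtb', 'qjc', 'oqdeq'
Number of parts: 5


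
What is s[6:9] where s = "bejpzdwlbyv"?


Input string: 'bejpzdwlbyv'
Operation: slice [6:9]
Extract characters: s[6]='w', s[7]='l', s[8]='b'
Result: wlb


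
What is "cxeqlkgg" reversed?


Input string: 'cxeqlkgg'
Operation: reverse character order
Original order: 'c' -> 'x' -> 'e' -> 'q' -> 'l' -> 'k' -> 'g' -> 'g'
Reversed order: 'g' -> 'g' -> 'k' -> 'l' -> 'q' -> 'e' -> 'x' -> 'c'
Result: ggklqexc


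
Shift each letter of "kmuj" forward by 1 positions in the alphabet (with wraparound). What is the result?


Input: 'kmuj', shift = 1
Operation: for each letter, (position + 1) mod 26
Mapping: 'k'(10+1=11)->'l', 'm'(12+1=13)->'n', 'u'(20+1=21)->'v', 'j'(9+1=10)->'k'
Result: lnvk


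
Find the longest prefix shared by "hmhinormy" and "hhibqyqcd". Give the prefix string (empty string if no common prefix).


String 1: 'hmhinormy'
String 2: 'hhibqyqcd'
Compare position by position:
pos 0: 'h' vs 'h' match
pos 1: 'm' vs 'h' differ -> stop
Longest common prefix: "h" (length 1)


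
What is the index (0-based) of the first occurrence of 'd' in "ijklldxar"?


Input string: 'ijklldxar'
Target: 'd'
Scanning left to right: s[0]='i', s[1]='j', s[2]='k', s[3]='l', s[4]='l', s[5]='d'
First match at index: 5


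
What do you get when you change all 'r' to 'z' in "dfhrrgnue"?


Input string: 'dfhrrgnue'
Operation: replace 'r' with 'z'
Positions of 'r': 3, 4
After replacement: dfhzzgnue


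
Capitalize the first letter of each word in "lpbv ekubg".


Input string: 'lpbv ekubg'
Operation: capitalize first letter of each word
Word transformations: 'lpbv'->'Lpbv', 'ekubg'->'Ekubg'
Result: Lpbv Ekubg


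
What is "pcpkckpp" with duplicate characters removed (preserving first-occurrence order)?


Input: 'pcpkckpp'
Operation: keep first occurrence of each character
Scan: s[0]='p' new -> keep; s[1]='c' new -> keep; s[2]='p' seen -> skip; s[3]='k' new -> keep; s[4]='c' seen -> skip; s[5]='k' seen -> skip; s[6]='p' seen -> skip; s[7]='p' seen -> skip
Result: pck


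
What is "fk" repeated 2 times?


Input string: 'fk'
Operation: repeat 2 times
Concatenation: 'fk' + 'fk'
Result: fkfk


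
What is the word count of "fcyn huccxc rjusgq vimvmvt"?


Input string: 'fcyn huccxc rjusgq vimvmvt'
Operation: split by spaces
Words found: 'fcyn', 'huccxc', 'rjusgq', 'vimvmvt'
Word count: 4


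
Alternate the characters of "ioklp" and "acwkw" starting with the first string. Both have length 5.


String 1: 'ioklp'
String 2: 'acwkw'
Operation: alternate characters
Pairs: 'i'+'a', 'o'+'c', 'k'+'w', 'l'+'k', 'p'+'w'
Result: iaockwlkpw


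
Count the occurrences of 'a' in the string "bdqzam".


Input string: 'bdqzam'
Target character: 'a'
Scan each position: s[4]='a'
Matches found at indices: 4
Total: 1


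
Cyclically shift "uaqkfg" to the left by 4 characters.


Input: 'uaqkfg', shift = 4
Operation: split at index 4 and swap parts
Front part s[0:4] = 'uaqk'
Back part s[4:] = 'fg'
Rotated = back + front = 'fg' + 'uaqk'
Result: fguaqk


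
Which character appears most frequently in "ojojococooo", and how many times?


Input: 'ojojococooo'
Operation: tally each character
Counts: 'c':2, 'j':2, 'o':7
Maximum: 'o' appears 7 times


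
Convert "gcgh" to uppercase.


Input string: 'gcgh'
Operation: convert each letter to uppercase
Mapping: 'g'->'G', 'c'->'C', 'g'->'G', 'h'->'H'
Result: GCGH


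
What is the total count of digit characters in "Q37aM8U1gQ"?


Input string: 'Q37aM8U1gQ'
Operation: count digit characters (0-9)
Scan: 'Q', '3'(digit), '7'(digit), 'a', 'M', '8'(digit), 'U', '1'(digit), 'g', 'Q'
Digits found: 4
Result: 4


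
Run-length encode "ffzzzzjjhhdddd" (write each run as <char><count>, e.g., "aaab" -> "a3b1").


Input: 'ffzzzzjjhhdddd'
Operation: identify consecutive runs
Runs: 'ff' -> f2, 'zzzz' -> z4, 'jj' -> j2, 'hh' -> h2, 'dddd' -> d4
Encoded: f2z4j2h2d4


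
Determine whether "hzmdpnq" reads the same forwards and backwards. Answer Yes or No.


Input string: 'hzmdpnq'
Reversed: 'qnpdmzh'
Compare pairs: s[0]='h' vs s[6]='q' (mismatch), s[1]='z' vs s[5]='n' (mismatch), s[2]='m' vs s[4]='p' (mismatch)
Palindrome: No


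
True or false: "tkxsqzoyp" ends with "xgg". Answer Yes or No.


Input string: 'tkxsqzoyp'
Suffix to check: 'xgg'
Last 3 characters of input: 'oyp'
Match: False
Result: No


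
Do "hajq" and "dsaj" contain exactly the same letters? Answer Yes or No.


String 1: 'hajq' -> sorted: 'ahjq'
String 2: 'dsaj' -> sorted: 'adjs'
Compare sorted forms: 'ahjq' != 'adjs'
Anagram: No


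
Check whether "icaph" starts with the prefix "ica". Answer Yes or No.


Input string: 'icaph'
Prefix to check: 'ica'
First 3 characters of input: 'ica'
Match: True
Result: Yes


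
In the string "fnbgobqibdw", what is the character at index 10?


Input string: 'fnbgobqibdw'
Operation: get character at index 10
Index mapping: s[0]='f', s[1]='n', s[2]='b', s[3]='g', s[4]='o', s[5]='b', s[6]='q', s[7]='i', s[8]='b', s[9]='d', s[10]='w'
Result: 'w'


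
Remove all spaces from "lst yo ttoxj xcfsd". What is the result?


Input string: 'lst yo ttoxj xcfsd'
Operation: remove all spaces
Words: 'lst', 'yo', 'ttoxj', 'xcfsd'
Join without spaces: lstyottoxjxcfsd


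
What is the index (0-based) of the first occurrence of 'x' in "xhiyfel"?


Input string: 'xhiyfel'
Target: 'x'
Scanning left to right: s[0]='x'
First match at index: 0


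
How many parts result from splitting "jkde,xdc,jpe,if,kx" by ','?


Input string: 'jkde,xdc,jpe,if,kx'
Delimiter: ','
Split result: 'jkde', 'xdc', 'jpe', 'if', 'kx'
Number of parts: 5


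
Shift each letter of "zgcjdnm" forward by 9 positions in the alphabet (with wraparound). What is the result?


Input: 'zgcjdnm', shift = 9
Operation: for each letter, (position + 9) mod 26
Mapping: 'z'(25+9=34, 34 mod 26=8)->'i', 'g'(6+9=15)->'p', 'c'(2+9=11)->'l', 'j'(9+9=18)->'s', 'd'(3+9=12)->'m', 'n'(13+9=22)->'w', 'm'(12+9=21)->'v'
Result: iplsmwv


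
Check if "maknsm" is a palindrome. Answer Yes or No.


Input string: 'maknsm'
Reversed: 'msnkam'
Compare pairs: s[0]='m' vs s[5]='m' (match), s[1]='a' vs s[4]='s' (mismatch), s[2]='k' vs s[3]='n' (mismatch)
Palindrome: No


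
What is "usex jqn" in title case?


Input string: 'usex jqn'
Operation: capitalize first letter of each word
Word transformations: 'usex'->'Usex', 'jqn'->'Jqn'
Result: Usex Jqn


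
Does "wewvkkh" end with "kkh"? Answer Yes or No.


Input string: 'wewvkkh'
Suffix to check: 'kkh'
Last 3 characters of input: 'kkh'
Match: True
Result: Yes


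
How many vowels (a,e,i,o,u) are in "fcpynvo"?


Input string: 'fcpynvo'
Operation: count vowels (a, e, i, o, u)
Scan: s[0]='f', s[1]='c', s[2]='p', s[3]='y', s[4]='n', s[5]='v', s[6]='o' (vowel)
Vowels found: 1
Result: 1


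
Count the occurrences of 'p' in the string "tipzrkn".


Input string: 'tipzrkn'
Target character: 'p'
Scan each position: s[2]='p'
Matches found at indices: 2
Total: 1


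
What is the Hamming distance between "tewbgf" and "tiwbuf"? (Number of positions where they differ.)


String 1: 'tewbgf'
String 2: 'tiwbuf'
Compare each position: pos 0: 't'=='t', pos 1: 'e'!='i', pos 2: 'w'=='w', pos 3: 'b'=='b', pos 4: 'g'!='u', pos 5: 'f'=='f'
Differing positions: 2
Hamming distance: 2


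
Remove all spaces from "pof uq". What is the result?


Input string: 'pof uq'
Operation: remove all spaces
Words: 'pof', 'uq'
Join without spaces: pofuq


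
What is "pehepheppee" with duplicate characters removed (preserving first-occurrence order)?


Input: 'pehepheppee'
Operation: keep first occurrence of each character
Scan: s[0]='p' new -> keep; s[1]='e' new -> keep; s[2]='h' new -> keep; s[3]='e' seen -> skip; s[4]='p' seen -> skip; s[5]='h' seen -> skip; s[6]='e' seen -> skip; s[7]='p' seen -> skip; s[8]='p' seen -> skip; s[9]='e' seen -> skip; s[10]='e' seen -> skip
Result: peh


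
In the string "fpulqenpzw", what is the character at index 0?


Input string: 'fpulqenpzw'
Operation: get character at index 0
Index mapping: s[0]='f'
Result: 'f'


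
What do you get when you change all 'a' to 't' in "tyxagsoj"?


Input string: 'tyxagsoj'
Operation: replace 'a' with 't'
Positions of 'a': 3
After replacement: tyxtgsoj


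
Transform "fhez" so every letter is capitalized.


Input string: 'fhez'
Operation: convert each letter to uppercase
Mapping: 'f'->'F', 'h'->'H', 'e'->'E', 'z'->'Z'
Result: FHEZ


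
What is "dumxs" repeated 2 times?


Input string: 'dumxs'
Operation: repeat 2 times
Concatenation: 'dumxs' + 'dumxs'
Result: dumxsdumxs


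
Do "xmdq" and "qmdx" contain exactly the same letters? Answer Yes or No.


String 1: 'xmdq' -> sorted: 'dmqx'
String 2: 'qmdx' -> sorted: 'dmqx'
Compare sorted forms: 'dmqx' == 'dmqx'
Anagram: Yes


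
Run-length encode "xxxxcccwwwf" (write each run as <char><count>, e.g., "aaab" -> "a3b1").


Input: 'xxxxcccwwwf'
Operation: identify consecutive runs
Runs: 'xxxx' -> x4, 'ccc' -> c3, 'www' -> w3, 'f' -> f1
Encoded: x4c3w3f1


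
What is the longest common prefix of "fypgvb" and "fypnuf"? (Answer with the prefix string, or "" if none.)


String 1: 'fypgvb'
String 2: 'fypnuf'
Compare position by position:
pos 0: 'f' vs 'f' match
pos 1: 'y' vs 'y' match
pos 2: 'p' vs 'p' match
pos 3: 'g' vs 'n' differ -> stop
Longest common prefix: "fyp" (length 3)


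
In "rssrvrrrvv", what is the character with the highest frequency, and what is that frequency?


Input: 'rssrvrrrvv'
Operation: tally each character
Counts: 'r':5, 's':2, 'v':3
Maximum: 'r' appears 5 times


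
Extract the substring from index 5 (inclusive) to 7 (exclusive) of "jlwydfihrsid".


Input string: 'jlwydfihrsid'
Operation: slice [5:7]
Extract characters: s[5]='f', s[6]='i'
Result: fi


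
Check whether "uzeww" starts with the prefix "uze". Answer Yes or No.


Input string: 'uzeww'
Prefix to check: 'uze'
First 3 characters of input: 'uze'
Match: True
Result: Yes


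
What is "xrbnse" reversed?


Input string: 'xrbnse'
Operation: reverse character order
Original order: 'x' -> 'r' -> 'b' -> 'n' -> 's' -> 'e'
Reversed order: 'e' -> 's' -> 'n' -> 'b' -> 'r' -> 'x'
Result: esnbrx


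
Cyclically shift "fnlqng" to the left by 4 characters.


Input: 'fnlqng', shift = 4
Operation: split at index 4 and swap parts
Front part s[0:4] = 'fnlq'
Back part s[4:] = 'ng'
Rotated = back + front = 'ng' + 'fnlq'
Result: ngfnlq


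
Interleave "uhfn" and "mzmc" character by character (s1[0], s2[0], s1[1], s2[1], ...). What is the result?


String 1: 'uhfn'
String 2: 'mzmc'
Operation: alternate characters
Pairs: 'u'+'m', 'h'+'z', 'f'+'m', 'n'+'c'
Result: umhzfmnc


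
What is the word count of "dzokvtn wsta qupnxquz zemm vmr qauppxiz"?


Input string: 'dzokvtn wsta qupnxquz zemm vmr qauppxiz'
Operation: split by spaces
Words found: 'dzokvtn', 'wsta', 'qupnxquz', 'zemm', 'vmr', 'qauppxiz'
Word count: 6


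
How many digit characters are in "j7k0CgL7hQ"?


Input string: 'j7k0CgL7hQ'
Operation: count digit characters (0-9)
Scan: 'j', '7'(digit), 'k', '0'(digit), 'C', 'g', 'L', '7'(digit), 'h', 'Q'
Digits found: 3
Result: 3


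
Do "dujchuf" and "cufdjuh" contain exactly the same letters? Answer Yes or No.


String 1: 'dujchuf' -> sorted: 'cdfhjuu'
String 2: 'cufdjuh' -> sorted: 'cdfhjuu'
Compare sorted forms: 'cdfhjuu' == 'cdfhjuu'
Anagram: Yes


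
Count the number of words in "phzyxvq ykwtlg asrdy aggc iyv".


Input string: 'phzyxvq ykwtlg asrdy aggc iyv'
Operation: split by spaces
Words found: 'phzyxvq', 'ykwtlg', 'asrdy', 'aggc', 'iyv'
Word count: 5


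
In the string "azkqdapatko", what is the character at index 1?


Input string: 'azkqdapatko'
Operation: get character at index 1
Index mapping: s[0]='a', s[1]='z'
Result: 'z'


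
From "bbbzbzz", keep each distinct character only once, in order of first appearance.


Input: 'bbbzbzz'
Operation: keep first occurrence of each character
Scan: s[0]='b' new -> keep; s[1]='b' seen -> skip; s[2]='b' seen -> skip; s[3]='z' new -> keep; s[4]='b' seen -> skip; s[5]='z' seen -> skip; s[6]='z' seen -> skip
Result: bz


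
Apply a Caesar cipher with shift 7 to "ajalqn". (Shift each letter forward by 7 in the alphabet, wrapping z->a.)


Input: 'ajalqn', shift = 7
Operation: for each letter, (position + 7) mod 26
Mapping: 'a'(0+7=7)->'h', 'j'(9+7=16)->'q', 'a'(0+7=7)->'h', 'l'(11+7=18)->'s', 'q'(16+7=23)->'x', 'n'(13+7=20)->'u'
Result: hqhsxu


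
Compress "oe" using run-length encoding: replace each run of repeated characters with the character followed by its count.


Input: 'oe'
Operation: identify consecutive runs
Runs: 'o' -> o1, 'e' -> e1
Encoded: o1e1


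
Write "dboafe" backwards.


Input string: 'dboafe'
Operation: reverse character order
Original order: 'd' -> 'b' -> 'o' -> 'a' -> 'f' -> 'e'
Reversed order: 'e' -> 'f' -> 'a' -> 'o' -> 'b' -> 'd'
Result: efaobd


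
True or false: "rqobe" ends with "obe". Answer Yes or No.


Input string: 'rqobe'
Suffix to check: 'obe'
Last 3 characters of input: 'obe'
Match: True
Result: Yes


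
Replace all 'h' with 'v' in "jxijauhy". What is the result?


Input string: 'jxijauhy'
Operation: replace 'h' with 'v'
Positions of 'h': 6
After replacement: jxijauvy


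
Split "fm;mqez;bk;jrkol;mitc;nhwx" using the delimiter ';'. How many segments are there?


Input string: 'fm;mqez;bk;jrkol;mitc;nhwx'
Delimiter: ';'
Split result: 'fm', 'mqez', 'bk', 'jrkol', 'mitc', 'nhwx'
Number of parts: 6


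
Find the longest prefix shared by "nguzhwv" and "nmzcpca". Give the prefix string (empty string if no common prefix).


String 1: 'nguzhwv'
String 2: 'nmzcpca'
Compare position by position:
pos 0: 'n' vs 'n' match
pos 1: 'g' vs 'm' differ -> stop
Longest common prefix: "n" (length 1)


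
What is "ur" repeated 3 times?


Input string: 'ur'
Operation: repeat 3 times
Concatenation: 'ur' + 'ur' + 'ur'
Result: ururur


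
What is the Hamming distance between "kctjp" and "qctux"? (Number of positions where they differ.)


String 1: 'kctjp'
String 2: 'qctux'
Compare each position: pos 0: 'k'!='q', pos 1: 'c'=='c', pos 2: 't'=='t', pos 3: 'j'!='u', pos 4: 'p'!='x'
Differing positions: 3
Hamming distance: 3


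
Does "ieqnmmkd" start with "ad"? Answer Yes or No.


Input string: 'ieqnmmkd'
Prefix to check: 'ad'
First 2 characters of input: 'ie'
Match: False
Result: No


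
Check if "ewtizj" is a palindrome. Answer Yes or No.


Input string: 'ewtizj'
Reversed: 'jzitwe'
Compare pairs: s[0]='e' vs s[5]='j' (mismatch), s[1]='w' vs s[4]='z' (mismatch), s[2]='t' vs s[3]='i' (mismatch)
Palindrome: No


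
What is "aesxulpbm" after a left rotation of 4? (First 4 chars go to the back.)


Input: 'aesxulpbm', shift = 4
Operation: split at index 4 and swap parts
Front part s[0:4] = 'aesx'
Back part s[4:] = 'ulpbm'
Rotated = back + front = 'ulpbm' + 'aesx'
Result: ulpbmaesx


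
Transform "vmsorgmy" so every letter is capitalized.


Input string: 'vmsorgmy'
Operation: convert each letter to uppercase
Mapping: 'v'->'V', 'm'->'M', 's'->'S', 'o'->'O', 'r'->'R', 'g'->'G', 'm'->'M', 'y'->'Y'
Result: VMSORGMY


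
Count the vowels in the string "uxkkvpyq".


Input string: 'uxkkvpyq'
Operation: count vowels (a, e, i, o, u)
Scan: s[0]='u' (vowel), s[1]='x', s[2]='k', s[3]='k', s[4]='v', s[5]='p', s[6]='y', s[7]='q'
Vowels found: 1
Result: 1


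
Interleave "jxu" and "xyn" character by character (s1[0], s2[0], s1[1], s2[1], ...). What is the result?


String 1: 'jxu'
String 2: 'xyn'
Operation: alternate characters
Pairs: 'j'+'x', 'x'+'y', 'u'+'n'
Result: jxxyun


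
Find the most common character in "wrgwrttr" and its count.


Input: 'wrgwrttr'
Operation: tally each character
Counts: 'g':1, 'r':3, 't':2, 'w':2
Maximum: 'r' appears 3 times


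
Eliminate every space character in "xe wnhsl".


Input string: 'xe wnhsl'
Operation: remove all spaces
Words: 'xe', 'wnhsl'
Join without spaces: xewnhsl


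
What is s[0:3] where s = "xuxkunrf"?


Input string: 'xuxkunrf'
Operation: slice [0:3]
Extract characters: s[0]='x', s[1]='u', s[2]='x'
Result: xux


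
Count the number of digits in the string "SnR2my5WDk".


Input string: 'SnR2my5WDk'
Operation: count digit characters (0-9)
Scan: 'S', 'n', 'R', '2'(digit), 'm', 'y', '5'(digit), 'W', 'D', 'k'
Digits found: 2
Result: 2


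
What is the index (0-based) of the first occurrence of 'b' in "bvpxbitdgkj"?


Input string: 'bvpxbitdgkj'
Target: 'b'
Scanning left to right: s[0]='b'
First match at index: 0


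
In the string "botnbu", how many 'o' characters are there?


Input string: 'botnbu'
Target character: 'o'
Scan each position: s[1]='o'
Matches found at indices: 1
Total: 1


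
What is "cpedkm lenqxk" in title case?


Input string: 'cpedkm lenqxk'
Operation: capitalize first letter of each word
Word transformations: 'cpedkm'->'Cpedkm', 'lenqxk'->'Lenqxk'
Result: Cpedkm Lenqxk


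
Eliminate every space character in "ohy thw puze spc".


Input string: 'ohy thw puze spc'
Operation: remove all spaces
Words: 'ohy', 'thw', 'puze', 'spc'
Join without spaces: ohythwpuzespc


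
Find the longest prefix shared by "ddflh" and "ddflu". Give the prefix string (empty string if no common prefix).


String 1: 'ddflh'
String 2: 'ddflu'
Compare position by position:
pos 0: 'd' vs 'd' match
pos 1: 'd' vs 'd' match
pos 2: 'f' vs 'f' match
pos 3: 'l' vs 'l' match
pos 4: 'h' vs 'u' differ -> stop
Longest common prefix: "ddfl" (length 4)


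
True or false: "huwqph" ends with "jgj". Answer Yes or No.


Input string: 'huwqph'
Suffix to check: 'jgj'
Last 3 characters of input: 'qph'
Match: False
Result: No


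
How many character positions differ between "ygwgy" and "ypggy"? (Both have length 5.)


String 1: 'ygwgy'
String 2: 'ypggy'
Compare each position: pos 0: 'y'=='y', pos 1: 'g'!='p', pos 2: 'w'!='g', pos 3: 'g'=='g', pos 4: 'y'=='y'
Differing positions: 2
Hamming distance: 2


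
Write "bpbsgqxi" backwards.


Input string: 'bpbsgqxi'
Operation: reverse character order
Original order: 'b' -> 'p' -> 'b' -> 's' -> 'g' -> 'q' -> 'x' -> 'i'
Reversed order: 'i' -> 'x' -> 'q' -> 'g' -> 's' -> 'b' -> 'p' -> 'b'
Result: ixqgsbpb


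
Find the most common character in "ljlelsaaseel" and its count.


Input: 'ljlelsaaseel'
Operation: tally each character
Counts: 'a':2, 'e':3, 'j':1, 'l':4, 's':2
Maximum: 'l' appears 4 times


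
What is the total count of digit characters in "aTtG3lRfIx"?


Input string: 'aTtG3lRfIx'
Operation: count digit characters (0-9)
Scan: 'a', 'T', 't', 'G', '3'(digit), 'l', 'R', 'f', 'I', 'x'
Digits found: 1
Result: 1


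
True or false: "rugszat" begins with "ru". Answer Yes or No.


Input string: 'rugszat'
Prefix to check: 'ru'
First 2 characters of input: 'ru'
Match: True
Result: Yes


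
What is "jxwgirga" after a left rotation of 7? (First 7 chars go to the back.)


Input: 'jxwgirga', shift = 7
Operation: split at index 7 and swap parts
Front part s[0:7] = 'jxwgirg'
Back part s[7:] = 'a'
Rotated = back + front = 'a' + 'jxwgirg'
Result: ajxwgirg


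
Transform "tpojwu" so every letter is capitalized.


Input string: 'tpojwu'
Operation: convert each letter to uppercase
Mapping: 't'->'T', 'p'->'P', 'o'->'O', 'j'->'J', 'w'->'W', 'u'->'U'
Result: TPOJWU


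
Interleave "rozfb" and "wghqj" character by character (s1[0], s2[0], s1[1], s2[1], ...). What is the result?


String 1: 'rozfb'
String 2: 'wghqj'
Operation: alternate characters
Pairs: 'r'+'w', 'o'+'g', 'z'+'h', 'f'+'q', 'b'+'j'
Result: rwogzhfqbj


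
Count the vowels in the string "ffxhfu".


Input string: 'ffxhfu'
Operation: count vowels (a, e, i, o, u)
Scan: s[0]='f', s[1]='f', s[2]='x', s[3]='h', s[4]='f', s[5]='u' (vowel)
Vowels found: 1
Result: 1


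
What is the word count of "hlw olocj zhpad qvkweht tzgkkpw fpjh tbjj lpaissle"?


Input string: 'hlw olocj zhpad qvkweht tzgkkpw fpjh tbjj lpaissle'
Operation: split by spaces
Words found: 'hlw', 'olocj', 'zhpad', 'qvkweht', 'tzgkkpw', 'fpjh', 'tbjj', 'lpaissle'
Word count: 8


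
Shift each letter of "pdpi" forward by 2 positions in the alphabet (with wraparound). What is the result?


Input: 'pdpi', shift = 2
Operation: for each letter, (position + 2) mod 26
Mapping: 'p'(15+2=17)->'r', 'd'(3+2=5)->'f', 'p'(15+2=17)->'r', 'i'(8+2=10)->'k'
Result: rfrk


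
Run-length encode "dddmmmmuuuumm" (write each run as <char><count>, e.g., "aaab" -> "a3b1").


Input: 'dddmmmmuuuumm'
Operation: identify consecutive runs
Runs: 'ddd' -> d3, 'mmmm' -> m4, 'uuuu' -> u4, 'mm' -> m2
Encoded: d3m4u4m2


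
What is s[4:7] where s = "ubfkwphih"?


Input string: 'ubfkwphih'
Operation: slice [4:7]
Extract characters: s[4]='w', s[5]='p', s[6]='h'
Result: wph


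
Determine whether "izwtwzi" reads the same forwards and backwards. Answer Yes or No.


Input string: 'izwtwzi'
Reversed: 'izwtwzi'
Compare pairs: s[0]='i' vs s[6]='i' (match), s[1]='z' vs s[5]='z' (match), s[2]='w' vs s[4]='w' (match)
Palindrome: Yes


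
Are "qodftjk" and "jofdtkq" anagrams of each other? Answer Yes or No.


String 1: 'qodftjk' -> sorted: 'dfjkoqt'
String 2: 'jofdtkq' -> sorted: 'dfjkoqt'
Compare sorted forms: 'dfjkoqt' == 'dfjkoqt'
Anagram: Yes


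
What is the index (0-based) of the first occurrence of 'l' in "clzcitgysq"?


Input string: 'clzcitgysq'
Target: 'l'
Scanning left to right: s[0]='c', s[1]='l'
First match at index: 1


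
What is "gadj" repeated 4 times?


Input string: 'gadj'
Operation: repeat 4 times
Concatenation: 'gadj' + 'gadj' + 'gadj' + 'gadj'
Result: gadjgadjgadjgadj


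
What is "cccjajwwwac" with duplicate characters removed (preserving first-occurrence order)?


Input: 'cccjajwwwac'
Operation: keep first occurrence of each character
Scan: s[0]='c' new -> keep; s[1]='c' seen -> skip; s[2]='c' seen -> skip; s[3]='j' new -> keep; s[4]='a' new -> keep; s[5]='j' seen -> skip; s[6]='w' new -> keep; s[7]='w' seen -> skip; s[8]='w' seen -> skip; s[9]='a' seen -> skip; s[10]='c' seen -> skip
Result: cjaw


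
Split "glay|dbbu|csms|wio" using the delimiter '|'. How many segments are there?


Input string: 'glay|dbbu|csms|wio'
Delimiter: '|'
Split result: 'glay', 'dbbu', 'csms', 'wio'
Number of parts: 4


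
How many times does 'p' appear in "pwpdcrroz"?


Input string: 'pwpdcrroz'
Target character: 'p'
Scan each position: s[0]='p', s[2]='p'
Matches found at indices: 0, 2
Total: 2


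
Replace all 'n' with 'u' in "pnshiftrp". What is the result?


Input string: 'pnshiftrp'
Operation: replace 'n' with 'u'
Positions of 'n': 1
After replacement: pushiftrp


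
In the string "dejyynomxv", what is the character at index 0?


Input string: 'dejyynomxv'
Operation: get character at index 0
Index mapping: s[0]='d'
Result: 'd'


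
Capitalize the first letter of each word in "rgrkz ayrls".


Input string: 'rgrkz ayrls'
Operation: capitalize first letter of each word
Word transformations: 'rgrkz'->'Rgrkz', 'ayrls'->'Ayrls'
Result: Rgrkz Ayrls


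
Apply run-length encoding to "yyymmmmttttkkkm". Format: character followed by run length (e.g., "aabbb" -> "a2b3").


Input: 'yyymmmmttttkkkm'
Operation: identify consecutive runs
Runs: 'yyy' -> y3, 'mmmm' -> m4, 'tttt' -> t4, 'kkk' -> k3, 'm' -> m1
Encoded: y3m4t4k3m1


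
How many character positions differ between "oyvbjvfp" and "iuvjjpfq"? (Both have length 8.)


String 1: 'oyvbjvfp'
String 2: 'iuvjjpfq'
Compare each position: pos 0: 'o'!='i', pos 1: 'y'!='u', pos 2: 'v'=='v', pos 3: 'b'!='j', pos 4: 'j'=='j', pos 5: 'v'!='p', pos 6: 'f'=='f', pos 7: 'p'!='q'
Differing positions: 5
Hamming distance: 5


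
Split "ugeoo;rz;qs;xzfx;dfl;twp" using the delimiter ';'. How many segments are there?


Input string: 'ugeoo;rz;qs;xzfx;dfl;twp'
Delimiter: ';'
Split result: 'ugeoo', 'rz', 'qs', 'xzfx', 'dfl', 'twp'
Number of parts: 6


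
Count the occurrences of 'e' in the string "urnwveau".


Input string: 'urnwveau'
Target character: 'e'
Scan each position: s[5]='e'
Matches found at indices: 5
Total: 1


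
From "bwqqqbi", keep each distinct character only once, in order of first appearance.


Input: 'bwqqqbi'
Operation: keep first occurrence of each character
Scan: s[0]='b' new -> keep; s[1]='w' new -> keep; s[2]='q' new -> keep; s[3]='q' seen -> skip; s[4]='q' seen -> skip; s[5]='b' seen -> skip; s[6]='i' new -> keep
Result: bwqi


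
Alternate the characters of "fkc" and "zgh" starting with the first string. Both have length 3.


String 1: 'fkc'
String 2: 'zgh'
Operation: alternate characters
Pairs: 'f'+'z', 'k'+'g', 'c'+'h'
Result: fzkgch


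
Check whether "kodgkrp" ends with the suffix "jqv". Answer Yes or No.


Input string: 'kodgkrp'
Suffix to check: 'jqv'
Last 3 characters of input: 'krp'
Match: False
Result: No


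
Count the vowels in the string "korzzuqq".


Input string: 'korzzuqq'
Operation: count vowels (a, e, i, o, u)
Scan: s[0]='k', s[1]='o' (vowel), s[2]='r', s[3]='z', s[4]='z', s[5]='u' (vowel), s[6]='q', s[7]='q'
Vowels found: 2
Result: 2


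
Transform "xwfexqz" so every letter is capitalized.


Input string: 'xwfexqz'
Operation: convert each letter to uppercase
Mapping: 'x'->'X', 'w'->'W', 'f'->'F', 'e'->'E', 'x'->'X', 'q'->'Q', 'z'->'Z'
Result: XWFEXQZ


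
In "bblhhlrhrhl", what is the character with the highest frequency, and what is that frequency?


Input: 'bblhhlrhrhl'
Operation: tally each character
Counts: 'b':2, 'h':4, 'l':3, 'r':2
Maximum: 'h' appears 4 times


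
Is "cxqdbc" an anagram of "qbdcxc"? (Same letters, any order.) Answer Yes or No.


String 1: 'qbdcxc' -> sorted: 'bccdqx'
String 2: 'cxqdbc' -> sorted: 'bccdqx'
Compare sorted forms: 'bccdqx' == 'bccdqx'
Anagram: Yes


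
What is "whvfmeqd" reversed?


Input string: 'whvfmeqd'
Operation: reverse character order
Original order: 'w' -> 'h' -> 'v' -> 'f' -> 'm' -> 'e' -> 'q' -> 'd'
Reversed order: 'd' -> 'q' -> 'e' -> 'm' -> 'f' -> 'v' -> 'h' -> 'w'
Result: dqemfvhw
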